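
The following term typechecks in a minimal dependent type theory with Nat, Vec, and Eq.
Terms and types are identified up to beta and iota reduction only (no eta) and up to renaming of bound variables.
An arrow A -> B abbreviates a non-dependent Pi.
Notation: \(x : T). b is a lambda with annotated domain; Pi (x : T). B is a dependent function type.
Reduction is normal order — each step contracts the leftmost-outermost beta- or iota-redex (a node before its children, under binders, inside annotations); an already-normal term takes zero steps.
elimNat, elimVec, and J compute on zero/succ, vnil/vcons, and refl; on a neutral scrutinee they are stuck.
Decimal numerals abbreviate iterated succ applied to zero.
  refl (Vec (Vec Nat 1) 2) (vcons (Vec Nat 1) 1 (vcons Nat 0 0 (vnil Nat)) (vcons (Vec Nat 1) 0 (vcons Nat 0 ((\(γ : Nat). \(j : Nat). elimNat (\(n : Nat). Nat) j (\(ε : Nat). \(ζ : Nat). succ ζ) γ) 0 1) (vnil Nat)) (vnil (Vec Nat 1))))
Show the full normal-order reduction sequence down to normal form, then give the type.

normal-order reduction:
  refl (Vec (Vec Nat 1) 2) (vcons (Vec Nat 1) 1 (vcons Nat 0 0 (vnil Nat)) (vcons (Vec Nat 1) 0 (vcons Nat 0 ((\(γ : Nat). \(j : Nat). elimNat (\(n : Nat). Nat) j (\(ε : Nat). \(ζ : Nat). succ ζ) γ) 0 1) (vnil Nat)) (vnil (Vec Nat 1))))
  ~> refl (Vec (Vec Nat 1) 2) (vcons (Vec Nat 1) 1 (vcons Nat 0 0 (vnil Nat)) (vcons (Vec Nat 1) 0 (vcons Nat 0 ((\(γ : Nat). elimNat (\(j : Nat). Nat) γ (\(n : Nat). \(ε : Nat). succ ε) 0) 1) (vnil Nat)) (vnil (Vec Nat 1))))
  ~> refl (Vec (Vec Nat 1) 2) (vcons (Vec Nat 1) 1 (vcons Nat 0 0 (vnil Nat)) (vcons (Vec Nat 1) 0 (vcons Nat 0 (elimNat (\(γ : Nat). Nat) 1 (\(j : Nat). \(n : Nat). succ n) 0) (vnil Nat)) (vnil (Vec Nat 1))))
  ~> refl (Vec (Vec Nat 1) 2) (vcons (Vec Nat 1) 1 (vcons Nat 0 0 (vnil Nat)) (vcons (Vec Nat 1) 0 (vcons Nat 0 1 (vnil Nat)) (vnil (Vec Nat 1))))
the term's type:
  Eq (Vec (Vec Nat 1) 2) (vcons (Vec Nat 1) 1 (vcons Nat 0 0 (vnil Nat)) (vcons (Vec Nat 1) 0 (vcons Nat 0 1 (vnil Nat)) (vnil (Vec Nat 1)))) (vcons (Vec Nat 1) 1 (vcons Nat 0 0 (vnil Nat)) (vcons (Vec Nat 1) 0 (vcons Nat 0 1 (vnil Nat)) (vnil (Vec Nat 1))))


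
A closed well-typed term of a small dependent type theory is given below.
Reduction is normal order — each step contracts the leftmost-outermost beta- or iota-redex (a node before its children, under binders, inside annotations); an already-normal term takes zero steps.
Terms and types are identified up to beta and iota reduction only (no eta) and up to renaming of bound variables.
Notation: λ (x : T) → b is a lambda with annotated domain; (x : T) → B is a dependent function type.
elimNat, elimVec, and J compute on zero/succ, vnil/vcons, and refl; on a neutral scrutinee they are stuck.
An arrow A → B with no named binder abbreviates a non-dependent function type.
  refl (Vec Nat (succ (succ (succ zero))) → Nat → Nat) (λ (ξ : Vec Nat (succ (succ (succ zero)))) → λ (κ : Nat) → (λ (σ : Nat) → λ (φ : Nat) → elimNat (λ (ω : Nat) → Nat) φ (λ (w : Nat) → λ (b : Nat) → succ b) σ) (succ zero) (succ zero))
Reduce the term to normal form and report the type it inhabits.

resulting normal form:
  refl (Vec Nat (succ (succ (succ zero))) → Nat → Nat) (λ (ξ : Vec Nat (succ (succ (succ zero)))) → λ (κ : Nat) → succ (succ zero))
the term's type:
  Eq (Vec Nat (succ (succ (succ zero))) → Nat → Nat) (λ (ξ : Vec Nat (succ (succ (succ zero)))) → λ (κ : Nat) → succ (succ zero)) (λ (σ : Vec Nat (succ (succ (succ zero)))) → λ (φ : Nat) → succ (succ zero))


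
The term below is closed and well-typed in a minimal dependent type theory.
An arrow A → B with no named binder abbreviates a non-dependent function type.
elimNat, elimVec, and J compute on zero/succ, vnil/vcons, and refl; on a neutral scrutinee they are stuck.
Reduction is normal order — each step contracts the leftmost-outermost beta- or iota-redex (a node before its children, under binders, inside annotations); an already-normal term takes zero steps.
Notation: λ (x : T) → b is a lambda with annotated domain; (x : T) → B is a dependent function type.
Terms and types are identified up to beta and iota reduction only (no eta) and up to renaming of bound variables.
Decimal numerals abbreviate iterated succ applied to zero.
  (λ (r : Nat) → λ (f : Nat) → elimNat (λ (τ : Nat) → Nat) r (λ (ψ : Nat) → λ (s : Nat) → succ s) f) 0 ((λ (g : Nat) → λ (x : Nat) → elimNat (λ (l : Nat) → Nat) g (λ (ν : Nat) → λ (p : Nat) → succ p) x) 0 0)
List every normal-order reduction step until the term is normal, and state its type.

normal-order reduction sequence:
  (λ (r : Nat) → λ (f : Nat) → elimNat (λ (τ : Nat) → Nat) r (λ (ψ : Nat) → λ (s : Nat) → succ s) f) 0 ((λ (g : Nat) → λ (x : Nat) → elimNat (λ (l : Nat) → Nat) g (λ (ν : Nat) → λ (p : Nat) → succ p) x) 0 0)
  ~> (λ (r : Nat) → elimNat (λ (f : Nat) → Nat) 0 (λ (τ : Nat) → λ (ψ : Nat) → succ ψ) r) ((λ (s : Nat) → λ (g : Nat) → elimNat (λ (x : Nat) → Nat) s (λ (l : Nat) → λ (ν : Nat) → succ ν) g) 0 0)
  ~> elimNat (λ (r : Nat) → Nat) 0 (λ (f : Nat) → λ (τ : Nat) → succ τ) ((λ (ψ : Nat) → λ (s : Nat) → elimNat (λ (g : Nat) → Nat) ψ (λ (x : Nat) → λ (l : Nat) → succ l) s) 0 0)
  ~> elimNat (λ (r : Nat) → Nat) 0 (λ (f : Nat) → λ (τ : Nat) → succ τ) ((λ (ψ : Nat) → elimNat (λ (s : Nat) → Nat) 0 (λ (g : Nat) → λ (x : Nat) → succ x) ψ) 0)
  ~> elimNat (λ (r : Nat) → Nat) 0 (λ (f : Nat) → λ (τ : Nat) → succ τ) (elimNat (λ (ψ : Nat) → Nat) 0 (λ (s : Nat) → λ (g : Nat) → succ g) 0)
  ~> elimNat (λ (r : Nat) → Nat) 0 (λ (f : Nat) → λ (τ : Nat) → succ τ) 0
  ~> 0
inferred type:
  Nat


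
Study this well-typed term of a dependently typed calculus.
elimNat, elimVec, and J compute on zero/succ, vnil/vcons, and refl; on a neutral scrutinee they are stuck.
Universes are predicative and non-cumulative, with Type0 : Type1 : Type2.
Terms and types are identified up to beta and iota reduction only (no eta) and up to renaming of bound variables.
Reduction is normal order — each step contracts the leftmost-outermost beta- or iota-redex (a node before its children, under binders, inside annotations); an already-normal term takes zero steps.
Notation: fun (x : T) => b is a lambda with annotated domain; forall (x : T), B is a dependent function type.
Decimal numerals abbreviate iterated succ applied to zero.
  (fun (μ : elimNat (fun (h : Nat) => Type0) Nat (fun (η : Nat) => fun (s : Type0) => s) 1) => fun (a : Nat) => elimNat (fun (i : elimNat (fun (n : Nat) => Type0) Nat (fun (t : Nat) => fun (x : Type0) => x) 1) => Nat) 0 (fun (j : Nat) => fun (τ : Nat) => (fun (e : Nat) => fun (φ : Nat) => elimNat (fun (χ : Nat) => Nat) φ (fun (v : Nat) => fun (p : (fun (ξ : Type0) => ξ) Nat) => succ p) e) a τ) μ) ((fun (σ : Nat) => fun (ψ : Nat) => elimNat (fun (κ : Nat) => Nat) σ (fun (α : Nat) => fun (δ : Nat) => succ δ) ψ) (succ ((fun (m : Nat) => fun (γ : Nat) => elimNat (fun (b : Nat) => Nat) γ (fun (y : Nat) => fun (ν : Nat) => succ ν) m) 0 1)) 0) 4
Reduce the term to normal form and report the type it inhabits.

reduced normal form:
  8
type:
  Nat
observation: the first redex contracted is a beta-redex; the normal form is reached in 34 normal-order steps.


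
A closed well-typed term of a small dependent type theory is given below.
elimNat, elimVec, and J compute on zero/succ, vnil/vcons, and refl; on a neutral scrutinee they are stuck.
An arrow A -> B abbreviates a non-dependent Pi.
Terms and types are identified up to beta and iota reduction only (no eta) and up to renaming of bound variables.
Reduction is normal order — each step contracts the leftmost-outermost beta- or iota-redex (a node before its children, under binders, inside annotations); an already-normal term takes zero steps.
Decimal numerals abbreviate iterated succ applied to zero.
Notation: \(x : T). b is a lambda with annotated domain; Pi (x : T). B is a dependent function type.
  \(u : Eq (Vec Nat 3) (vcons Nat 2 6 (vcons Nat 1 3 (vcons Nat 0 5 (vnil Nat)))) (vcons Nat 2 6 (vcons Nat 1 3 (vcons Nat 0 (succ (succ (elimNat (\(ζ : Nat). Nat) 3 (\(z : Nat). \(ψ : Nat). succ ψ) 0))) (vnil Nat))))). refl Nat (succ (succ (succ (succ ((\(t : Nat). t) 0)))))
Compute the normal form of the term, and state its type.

normal form:
  \(u : Eq (Vec Nat 3) (vcons Nat 2 6 (vcons Nat 1 3 (vcons Nat 0 5 (vnil Nat)))) (vcons Nat 2 6 (vcons Nat 1 3 (vcons Nat 0 5 (vnil Nat))))). refl Nat 4
inferred type:
  Eq (Vec Nat 3) (vcons Nat 2 6 (vcons Nat 1 3 (vcons Nat 0 5 (vnil Nat)))) (vcons Nat 2 6 (vcons Nat 1 3 (vcons Nat 0 5 (vnil Nat)))) -> Eq Nat 4 4


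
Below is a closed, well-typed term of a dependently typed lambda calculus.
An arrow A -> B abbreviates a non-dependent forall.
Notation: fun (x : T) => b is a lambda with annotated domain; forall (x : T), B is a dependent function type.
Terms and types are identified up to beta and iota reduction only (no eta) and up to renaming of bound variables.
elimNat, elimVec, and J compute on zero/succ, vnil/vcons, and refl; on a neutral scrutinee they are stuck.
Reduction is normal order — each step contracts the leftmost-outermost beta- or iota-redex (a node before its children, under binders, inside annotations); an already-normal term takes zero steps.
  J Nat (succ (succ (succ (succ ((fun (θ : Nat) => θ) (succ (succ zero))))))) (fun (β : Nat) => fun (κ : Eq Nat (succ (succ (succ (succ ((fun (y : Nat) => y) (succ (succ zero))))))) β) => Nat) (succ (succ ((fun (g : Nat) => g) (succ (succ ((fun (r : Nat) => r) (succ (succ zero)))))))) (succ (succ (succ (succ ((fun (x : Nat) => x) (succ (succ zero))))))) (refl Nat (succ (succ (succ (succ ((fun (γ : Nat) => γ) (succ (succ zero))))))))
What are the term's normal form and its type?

reduced normal form:
  succ (succ (succ (succ (succ (succ zero)))))
type:
  Nat
observation: 3 normal-order steps separate the term from its normal form.


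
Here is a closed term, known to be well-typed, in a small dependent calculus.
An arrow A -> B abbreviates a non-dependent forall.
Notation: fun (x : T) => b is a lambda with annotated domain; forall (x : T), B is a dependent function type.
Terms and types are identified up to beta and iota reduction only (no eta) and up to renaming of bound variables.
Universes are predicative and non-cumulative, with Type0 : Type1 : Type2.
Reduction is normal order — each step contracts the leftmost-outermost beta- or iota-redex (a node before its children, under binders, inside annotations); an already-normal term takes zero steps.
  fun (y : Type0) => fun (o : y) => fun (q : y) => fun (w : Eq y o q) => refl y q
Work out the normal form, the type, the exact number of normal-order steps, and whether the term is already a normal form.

resulting normal form:
  fun (y : Type0) => fun (o : y) => fun (q : y) => fun (w : Eq y o q) => refl y q
inferred type:
  forall (y : Type0), forall (o : y), forall (q : y), Eq y o q -> Eq y q q
reduction steps (normal order): 0
already normal: yes


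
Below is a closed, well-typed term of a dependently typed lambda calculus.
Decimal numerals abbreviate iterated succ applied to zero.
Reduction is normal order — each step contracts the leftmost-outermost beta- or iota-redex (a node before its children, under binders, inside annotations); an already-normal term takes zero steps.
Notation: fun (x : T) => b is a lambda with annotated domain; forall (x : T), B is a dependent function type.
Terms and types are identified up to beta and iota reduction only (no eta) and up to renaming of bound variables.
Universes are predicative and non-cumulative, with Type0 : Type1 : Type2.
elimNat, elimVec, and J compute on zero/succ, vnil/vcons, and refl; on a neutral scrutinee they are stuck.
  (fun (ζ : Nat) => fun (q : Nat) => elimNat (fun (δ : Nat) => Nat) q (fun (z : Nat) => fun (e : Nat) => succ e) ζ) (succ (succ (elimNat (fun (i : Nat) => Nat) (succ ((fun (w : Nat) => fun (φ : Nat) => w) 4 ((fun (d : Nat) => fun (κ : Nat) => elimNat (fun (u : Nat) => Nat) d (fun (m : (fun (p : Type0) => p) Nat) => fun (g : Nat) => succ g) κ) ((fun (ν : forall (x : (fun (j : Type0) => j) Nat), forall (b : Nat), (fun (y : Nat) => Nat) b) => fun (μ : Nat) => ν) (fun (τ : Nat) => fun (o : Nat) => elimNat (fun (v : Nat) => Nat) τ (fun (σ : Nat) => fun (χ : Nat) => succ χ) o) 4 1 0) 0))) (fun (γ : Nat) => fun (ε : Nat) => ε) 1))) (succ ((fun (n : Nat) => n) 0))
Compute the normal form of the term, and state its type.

resulting normal form:
  8
type:
  Nat
observation: reduction starts at a beta-redex, and 31 normal-order steps reach the normal form.


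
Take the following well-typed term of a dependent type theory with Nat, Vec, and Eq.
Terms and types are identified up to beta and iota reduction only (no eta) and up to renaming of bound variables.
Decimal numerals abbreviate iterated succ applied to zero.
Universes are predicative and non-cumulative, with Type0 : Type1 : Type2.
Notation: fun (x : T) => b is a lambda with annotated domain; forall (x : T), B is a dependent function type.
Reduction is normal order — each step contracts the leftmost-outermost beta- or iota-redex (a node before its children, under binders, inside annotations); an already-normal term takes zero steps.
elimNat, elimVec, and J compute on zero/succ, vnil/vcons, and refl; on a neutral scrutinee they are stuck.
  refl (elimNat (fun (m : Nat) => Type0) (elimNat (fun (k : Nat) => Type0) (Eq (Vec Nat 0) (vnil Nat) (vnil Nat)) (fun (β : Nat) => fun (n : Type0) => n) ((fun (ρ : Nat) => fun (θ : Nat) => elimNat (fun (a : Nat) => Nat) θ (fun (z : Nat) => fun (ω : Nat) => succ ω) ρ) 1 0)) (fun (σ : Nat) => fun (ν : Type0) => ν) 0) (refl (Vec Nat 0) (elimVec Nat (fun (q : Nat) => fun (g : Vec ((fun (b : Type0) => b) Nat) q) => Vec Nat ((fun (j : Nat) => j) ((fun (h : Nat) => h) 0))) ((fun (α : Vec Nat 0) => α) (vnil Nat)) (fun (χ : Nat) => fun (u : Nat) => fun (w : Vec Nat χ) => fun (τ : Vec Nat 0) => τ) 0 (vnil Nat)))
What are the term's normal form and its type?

normal form:
  refl (Eq (Vec Nat 0) (vnil Nat) (vnil Nat)) (refl (Vec Nat 0) (vnil Nat))
type:
  Eq (Eq (Vec Nat 0) (vnil Nat) (vnil Nat)) (refl (Vec Nat 0) (vnil Nat)) (refl (Vec Nat 0) (vnil Nat))


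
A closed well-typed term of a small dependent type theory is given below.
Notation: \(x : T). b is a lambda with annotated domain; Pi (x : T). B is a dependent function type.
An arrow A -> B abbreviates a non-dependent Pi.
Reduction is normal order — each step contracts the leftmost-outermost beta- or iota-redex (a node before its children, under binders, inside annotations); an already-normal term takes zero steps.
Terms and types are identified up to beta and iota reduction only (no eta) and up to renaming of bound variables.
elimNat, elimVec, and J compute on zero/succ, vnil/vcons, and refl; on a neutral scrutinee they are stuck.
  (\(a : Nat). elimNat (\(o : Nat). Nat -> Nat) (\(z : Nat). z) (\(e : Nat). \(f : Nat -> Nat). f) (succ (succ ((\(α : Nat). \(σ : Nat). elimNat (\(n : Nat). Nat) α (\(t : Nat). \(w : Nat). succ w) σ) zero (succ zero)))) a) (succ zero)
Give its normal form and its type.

normal form:
  succ zero
the term's type:
  Nat


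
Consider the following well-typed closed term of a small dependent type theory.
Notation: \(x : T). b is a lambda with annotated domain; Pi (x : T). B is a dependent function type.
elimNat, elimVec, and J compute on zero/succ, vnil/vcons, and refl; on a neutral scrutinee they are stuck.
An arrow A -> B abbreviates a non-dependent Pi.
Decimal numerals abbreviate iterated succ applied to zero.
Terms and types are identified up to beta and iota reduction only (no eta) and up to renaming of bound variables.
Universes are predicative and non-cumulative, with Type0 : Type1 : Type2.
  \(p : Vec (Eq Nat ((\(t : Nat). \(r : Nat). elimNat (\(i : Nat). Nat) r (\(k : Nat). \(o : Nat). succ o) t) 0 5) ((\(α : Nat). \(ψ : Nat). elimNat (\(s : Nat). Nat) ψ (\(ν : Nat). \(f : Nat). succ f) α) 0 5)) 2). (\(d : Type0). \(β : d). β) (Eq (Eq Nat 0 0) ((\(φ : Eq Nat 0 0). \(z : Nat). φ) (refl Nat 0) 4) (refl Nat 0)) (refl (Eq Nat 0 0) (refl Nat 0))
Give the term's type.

type:
  Vec (Eq Nat 5 5) 2 -> Eq (Eq Nat 0 0) (refl Nat 0) (refl Nat 0)


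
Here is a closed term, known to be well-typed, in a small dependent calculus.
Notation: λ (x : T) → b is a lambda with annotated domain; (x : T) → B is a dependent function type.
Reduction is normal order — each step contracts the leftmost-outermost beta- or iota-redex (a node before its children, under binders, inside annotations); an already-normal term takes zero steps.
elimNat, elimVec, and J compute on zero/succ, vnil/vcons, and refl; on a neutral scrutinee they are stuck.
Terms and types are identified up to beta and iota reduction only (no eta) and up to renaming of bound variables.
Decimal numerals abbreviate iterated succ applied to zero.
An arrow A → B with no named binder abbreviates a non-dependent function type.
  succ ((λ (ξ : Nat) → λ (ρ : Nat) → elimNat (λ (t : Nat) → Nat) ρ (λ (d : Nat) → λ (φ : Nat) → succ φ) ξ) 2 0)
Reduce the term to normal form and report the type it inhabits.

resulting normal form:
  3
inferred type:
  Nat
observation: contracting a beta-redex first, the term normalizes in 9 steps.


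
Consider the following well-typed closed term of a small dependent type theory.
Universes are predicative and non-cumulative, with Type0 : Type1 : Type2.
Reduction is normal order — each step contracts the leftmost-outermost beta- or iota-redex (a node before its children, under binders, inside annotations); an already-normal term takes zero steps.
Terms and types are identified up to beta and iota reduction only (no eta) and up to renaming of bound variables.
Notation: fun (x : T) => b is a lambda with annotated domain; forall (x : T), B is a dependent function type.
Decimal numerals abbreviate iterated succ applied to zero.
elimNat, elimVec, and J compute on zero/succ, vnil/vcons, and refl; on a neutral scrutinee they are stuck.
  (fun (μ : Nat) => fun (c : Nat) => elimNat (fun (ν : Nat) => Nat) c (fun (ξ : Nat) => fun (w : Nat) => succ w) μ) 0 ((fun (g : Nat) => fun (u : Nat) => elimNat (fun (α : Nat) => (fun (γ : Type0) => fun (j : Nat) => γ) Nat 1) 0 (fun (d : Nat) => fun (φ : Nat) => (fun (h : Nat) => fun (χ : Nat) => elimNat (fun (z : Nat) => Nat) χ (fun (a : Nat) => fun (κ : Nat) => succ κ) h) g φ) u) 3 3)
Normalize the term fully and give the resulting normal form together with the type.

normal form:
  9
type:
  Nat


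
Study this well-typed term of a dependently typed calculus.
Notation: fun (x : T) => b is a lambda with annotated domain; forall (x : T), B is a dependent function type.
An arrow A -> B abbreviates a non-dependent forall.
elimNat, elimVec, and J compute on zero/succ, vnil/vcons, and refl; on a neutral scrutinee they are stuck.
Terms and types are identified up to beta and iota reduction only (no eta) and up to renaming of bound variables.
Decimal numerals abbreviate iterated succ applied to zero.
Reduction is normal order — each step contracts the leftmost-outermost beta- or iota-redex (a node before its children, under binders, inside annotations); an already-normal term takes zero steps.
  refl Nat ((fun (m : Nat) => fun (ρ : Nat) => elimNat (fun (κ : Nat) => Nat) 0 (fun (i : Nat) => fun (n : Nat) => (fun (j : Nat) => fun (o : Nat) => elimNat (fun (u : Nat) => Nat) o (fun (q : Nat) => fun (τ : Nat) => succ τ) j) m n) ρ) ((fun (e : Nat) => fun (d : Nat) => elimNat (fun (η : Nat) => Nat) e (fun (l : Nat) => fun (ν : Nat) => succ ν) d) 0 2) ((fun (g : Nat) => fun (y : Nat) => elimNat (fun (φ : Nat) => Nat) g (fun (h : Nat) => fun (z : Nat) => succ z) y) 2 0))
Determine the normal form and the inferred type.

resulting normal form:
  refl Nat 4
inferred type:
  Eq Nat 4 4
observation: 30 normal-order steps separate the term from its normal form.


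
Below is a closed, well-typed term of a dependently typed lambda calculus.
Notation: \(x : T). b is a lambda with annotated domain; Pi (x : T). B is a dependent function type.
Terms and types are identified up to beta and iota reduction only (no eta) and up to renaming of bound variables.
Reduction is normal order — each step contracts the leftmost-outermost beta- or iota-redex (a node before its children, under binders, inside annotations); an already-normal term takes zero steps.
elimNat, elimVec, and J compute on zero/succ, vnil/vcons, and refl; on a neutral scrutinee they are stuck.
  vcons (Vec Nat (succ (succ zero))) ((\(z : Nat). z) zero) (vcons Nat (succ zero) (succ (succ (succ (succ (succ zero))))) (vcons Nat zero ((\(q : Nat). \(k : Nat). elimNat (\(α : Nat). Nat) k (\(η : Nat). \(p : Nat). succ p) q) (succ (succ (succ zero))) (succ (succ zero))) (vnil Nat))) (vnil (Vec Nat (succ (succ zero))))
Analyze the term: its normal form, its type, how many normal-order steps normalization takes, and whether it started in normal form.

resulting normal form:
  vcons (Vec Nat (succ (succ zero))) zero (vcons Nat (succ zero) (succ (succ (succ (succ (succ zero))))) (vcons Nat zero (succ (succ (succ (succ (succ zero))))) (vnil Nat))) (vnil (Vec Nat (succ (succ zero))))
inferred type:
  Vec (Vec Nat (succ (succ zero))) (succ zero)
normal-order step count: 13
term was already normal: no
first contracted redex: a beta-redex


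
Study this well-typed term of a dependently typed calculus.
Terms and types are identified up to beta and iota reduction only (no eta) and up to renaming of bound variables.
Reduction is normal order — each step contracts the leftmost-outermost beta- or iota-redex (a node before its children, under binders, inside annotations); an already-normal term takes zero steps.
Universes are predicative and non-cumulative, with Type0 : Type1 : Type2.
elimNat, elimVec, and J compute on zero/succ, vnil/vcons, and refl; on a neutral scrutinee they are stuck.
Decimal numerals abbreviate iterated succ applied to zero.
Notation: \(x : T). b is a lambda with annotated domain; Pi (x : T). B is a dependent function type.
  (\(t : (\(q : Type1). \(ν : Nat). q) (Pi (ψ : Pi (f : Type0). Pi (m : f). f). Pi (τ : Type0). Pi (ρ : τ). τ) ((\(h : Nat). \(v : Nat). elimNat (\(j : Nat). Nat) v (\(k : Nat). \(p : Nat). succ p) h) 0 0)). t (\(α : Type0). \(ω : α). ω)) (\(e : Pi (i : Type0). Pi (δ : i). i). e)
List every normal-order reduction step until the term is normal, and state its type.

normal-order reduction sequence:
  (\(t : (\(q : Type1). \(ν : Nat). q) (Pi (ψ : Pi (f : Type0). Pi (m : f). f). Pi (τ : Type0). Pi (ρ : τ). τ) ((\(h : Nat). \(v : Nat). elimNat (\(j : Nat). Nat) v (\(k : Nat). \(p : Nat). succ p) h) 0 0)). t (\(α : Type0). \(ω : α). ω)) (\(e : Pi (i : Type0). Pi (δ : i). i). e)
  ~> (\(t : Pi (q : Type0). Pi (ν : q). q). t) (\(ψ : Type0). \(f : ψ). f)
  ~> \(t : Type0). \(q : t). q
type:
  Pi (t : Type0). Pi (q : t). t


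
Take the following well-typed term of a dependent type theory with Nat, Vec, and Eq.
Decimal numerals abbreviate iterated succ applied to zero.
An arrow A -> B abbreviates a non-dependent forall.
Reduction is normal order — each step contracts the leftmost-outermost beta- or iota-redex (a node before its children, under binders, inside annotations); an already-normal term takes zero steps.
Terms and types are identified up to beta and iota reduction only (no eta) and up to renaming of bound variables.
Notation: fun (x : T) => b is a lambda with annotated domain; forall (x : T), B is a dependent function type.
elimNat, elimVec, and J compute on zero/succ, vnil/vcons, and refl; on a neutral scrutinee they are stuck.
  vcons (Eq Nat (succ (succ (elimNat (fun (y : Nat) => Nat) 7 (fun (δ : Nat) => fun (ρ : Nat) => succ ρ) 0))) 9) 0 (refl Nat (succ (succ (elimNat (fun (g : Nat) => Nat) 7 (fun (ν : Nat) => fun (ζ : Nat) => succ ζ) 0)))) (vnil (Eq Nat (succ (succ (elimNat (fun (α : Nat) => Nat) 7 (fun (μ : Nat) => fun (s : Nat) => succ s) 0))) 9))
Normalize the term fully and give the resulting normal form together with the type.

normal form:
  vcons (Eq Nat 9 9) 0 (refl Nat 9) (vnil (Eq Nat 9 9))
the term's type:
  Vec (Eq Nat 9 9) 1


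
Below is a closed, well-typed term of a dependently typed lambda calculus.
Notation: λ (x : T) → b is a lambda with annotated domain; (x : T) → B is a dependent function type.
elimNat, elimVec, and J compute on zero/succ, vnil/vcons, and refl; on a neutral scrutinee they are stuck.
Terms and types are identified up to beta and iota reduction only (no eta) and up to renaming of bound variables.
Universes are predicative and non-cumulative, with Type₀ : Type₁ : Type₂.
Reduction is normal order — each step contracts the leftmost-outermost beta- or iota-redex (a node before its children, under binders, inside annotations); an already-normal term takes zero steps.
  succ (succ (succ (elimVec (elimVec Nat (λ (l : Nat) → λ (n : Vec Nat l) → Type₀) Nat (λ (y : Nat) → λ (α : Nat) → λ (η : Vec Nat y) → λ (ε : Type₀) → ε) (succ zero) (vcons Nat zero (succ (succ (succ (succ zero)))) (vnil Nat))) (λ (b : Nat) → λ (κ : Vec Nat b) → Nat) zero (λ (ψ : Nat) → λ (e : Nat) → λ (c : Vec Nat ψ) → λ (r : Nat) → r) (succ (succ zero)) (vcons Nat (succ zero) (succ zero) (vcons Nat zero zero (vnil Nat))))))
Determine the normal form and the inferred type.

resulting normal form:
  succ (succ (succ zero))
the term's type:
  Nat
observation: the leftmost-outermost redex is an elimVec iota-redex, and normalization takes 11 steps.


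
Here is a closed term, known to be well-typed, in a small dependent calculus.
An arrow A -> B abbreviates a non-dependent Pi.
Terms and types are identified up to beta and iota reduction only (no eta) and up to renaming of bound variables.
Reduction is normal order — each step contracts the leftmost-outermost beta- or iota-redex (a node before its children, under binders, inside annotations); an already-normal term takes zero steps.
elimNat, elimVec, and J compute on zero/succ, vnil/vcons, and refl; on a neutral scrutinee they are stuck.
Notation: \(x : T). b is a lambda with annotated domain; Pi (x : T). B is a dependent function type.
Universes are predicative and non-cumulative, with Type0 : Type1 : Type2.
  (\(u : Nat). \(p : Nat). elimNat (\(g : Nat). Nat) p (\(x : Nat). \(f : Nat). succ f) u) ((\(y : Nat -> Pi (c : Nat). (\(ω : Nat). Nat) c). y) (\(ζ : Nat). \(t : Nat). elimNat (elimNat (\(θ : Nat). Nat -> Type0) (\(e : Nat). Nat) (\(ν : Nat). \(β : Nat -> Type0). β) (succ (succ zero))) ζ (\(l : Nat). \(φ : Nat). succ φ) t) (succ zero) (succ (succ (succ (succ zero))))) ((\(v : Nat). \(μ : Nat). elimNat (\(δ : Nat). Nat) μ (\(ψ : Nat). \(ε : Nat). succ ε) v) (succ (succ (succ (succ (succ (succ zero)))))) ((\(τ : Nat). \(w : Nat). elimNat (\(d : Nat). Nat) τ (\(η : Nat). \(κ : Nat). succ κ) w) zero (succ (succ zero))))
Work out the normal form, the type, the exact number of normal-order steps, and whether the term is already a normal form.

resulting normal form:
  succ (succ (succ (succ (succ (succ (succ (succ (succ (succ (succ (succ (succ zero))))))))))))
inferred type:
  Nat
steps to reach normal form (normal order): 64
started in normal form: no
first redex: a beta-redex


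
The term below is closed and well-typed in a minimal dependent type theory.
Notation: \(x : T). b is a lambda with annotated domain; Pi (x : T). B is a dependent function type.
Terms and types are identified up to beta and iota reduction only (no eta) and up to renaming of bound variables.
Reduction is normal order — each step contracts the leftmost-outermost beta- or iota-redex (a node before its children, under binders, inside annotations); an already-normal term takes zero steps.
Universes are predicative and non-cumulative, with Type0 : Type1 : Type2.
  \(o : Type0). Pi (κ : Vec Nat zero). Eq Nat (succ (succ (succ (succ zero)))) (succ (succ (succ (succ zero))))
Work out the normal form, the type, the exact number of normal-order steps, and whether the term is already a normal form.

reduced normal form:
  \(o : Type0). Pi (κ : Vec Nat zero). Eq Nat (succ (succ (succ (succ zero)))) (succ (succ (succ (succ zero))))
inferred type:
  Pi (o : Type0). Type0
steps to reach normal form (normal order): 0
already normal: yes


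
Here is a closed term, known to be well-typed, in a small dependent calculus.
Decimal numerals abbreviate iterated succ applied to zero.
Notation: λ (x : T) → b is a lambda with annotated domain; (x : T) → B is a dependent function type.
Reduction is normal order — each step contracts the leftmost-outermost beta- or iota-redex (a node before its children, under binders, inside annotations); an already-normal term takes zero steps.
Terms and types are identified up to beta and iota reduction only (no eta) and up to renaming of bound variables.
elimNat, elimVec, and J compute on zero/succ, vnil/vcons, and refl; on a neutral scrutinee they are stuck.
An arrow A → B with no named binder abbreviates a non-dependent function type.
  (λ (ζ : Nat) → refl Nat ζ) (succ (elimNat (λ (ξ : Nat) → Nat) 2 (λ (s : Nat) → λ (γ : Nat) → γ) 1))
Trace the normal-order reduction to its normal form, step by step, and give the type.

reduction (normal order):
  (λ (ζ : Nat) → refl Nat ζ) (succ (elimNat (λ (ξ : Nat) → Nat) 2 (λ (s : Nat) → λ (γ : Nat) → γ) 1))
  ~> refl Nat (succ (elimNat (λ (ζ : Nat) → Nat) 2 (λ (ξ : Nat) → λ (s : Nat) → s) 1))
  ~> refl Nat (succ ((λ (ζ : Nat) → λ (ξ : Nat) → ξ) 0 (elimNat (λ (s : Nat) → Nat) 2 (λ (γ : Nat) → λ (σ : Nat) → σ) 0)))
  ~> refl Nat (succ ((λ (ζ : Nat) → ζ) (elimNat (λ (ξ : Nat) → Nat) 2 (λ (s : Nat) → λ (γ : Nat) → γ) 0)))
  ~> refl Nat (succ (elimNat (λ (ζ : Nat) → Nat) 2 (λ (ξ : Nat) → λ (s : Nat) → s) 0))
  ~> refl Nat 3
the term's type:
  Eq Nat 3 3


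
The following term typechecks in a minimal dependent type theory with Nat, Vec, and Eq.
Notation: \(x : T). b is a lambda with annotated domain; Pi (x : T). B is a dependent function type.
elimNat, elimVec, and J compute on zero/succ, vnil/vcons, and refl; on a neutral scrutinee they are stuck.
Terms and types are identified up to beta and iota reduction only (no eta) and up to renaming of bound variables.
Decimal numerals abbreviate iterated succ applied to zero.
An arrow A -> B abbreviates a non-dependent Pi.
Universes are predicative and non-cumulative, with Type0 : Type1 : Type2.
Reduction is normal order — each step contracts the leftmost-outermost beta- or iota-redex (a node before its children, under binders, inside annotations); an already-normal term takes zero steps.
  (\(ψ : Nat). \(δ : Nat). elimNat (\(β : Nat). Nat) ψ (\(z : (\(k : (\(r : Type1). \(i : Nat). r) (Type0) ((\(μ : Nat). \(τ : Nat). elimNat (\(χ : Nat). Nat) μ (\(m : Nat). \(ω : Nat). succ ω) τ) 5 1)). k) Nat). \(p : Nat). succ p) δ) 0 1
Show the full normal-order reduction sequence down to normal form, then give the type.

normal-order reduction sequence:
  (\(ψ : Nat). \(δ : Nat). elimNat (\(β : Nat). Nat) ψ (\(z : (\(k : (\(r : Type1). \(i : Nat). r) (Type0) ((\(μ : Nat). \(τ : Nat). elimNat (\(χ : Nat). Nat) μ (\(m : Nat). \(ω : Nat). succ ω) τ) 5 1)). k) Nat). \(p : Nat). succ p) δ) 0 1
  ~> (\(ψ : Nat). elimNat (\(δ : Nat). Nat) 0 (\(β : (\(z : (\(k : Type1). \(r : Nat). k) (Type0) ((\(i : Nat). \(μ : Nat). elimNat (\(τ : Nat). Nat) i (\(χ : Nat). \(m : Nat). succ m) μ) 5 1)). z) Nat). \(ω : Nat). succ ω) ψ) 1
  ~> elimNat (\(ψ : Nat). Nat) 0 (\(δ : (\(β : (\(z : Type1). \(k : Nat). z) (Type0) ((\(r : Nat). \(i : Nat). elimNat (\(μ : Nat). Nat) r (\(τ : Nat). \(χ : Nat). succ χ) i) 5 1)). β) Nat). \(m : Nat). succ m) 1
  ~> (\(ψ : (\(δ : (\(β : Type1). \(z : Nat). β) (Type0) ((\(k : Nat). \(r : Nat). elimNat (\(i : Nat). Nat) k (\(μ : Nat). \(τ : Nat). succ τ) r) 5 1)). δ) Nat). \(χ : Nat). succ χ) 0 (elimNat (\(m : Nat). Nat) 0 (\(ω : (\(p : (\(u : Type1). \(c : Nat). u) (Type0) ((\(ζ : Nat). \(ε : Nat). elimNat (\(v : Nat). Nat) ζ (\(φ : Nat). \(h : Nat). succ h) ε) 5 1)). p) Nat). \(x : Nat). succ x) 0)
  ~> (\(ψ : Nat). succ ψ) (elimNat (\(δ : Nat). Nat) 0 (\(β : (\(z : (\(k : Type1). \(r : Nat). k) (Type0) ((\(i : Nat). \(μ : Nat). elimNat (\(τ : Nat). Nat) i (\(χ : Nat). \(m : Nat). succ m) μ) 5 1)). z) Nat). \(ω : Nat). succ ω) 0)
  ~> succ (elimNat (\(ψ : Nat). Nat) 0 (\(δ : (\(β : (\(z : Type1). \(k : Nat). z) (Type0) ((\(r : Nat). \(i : Nat). elimNat (\(μ : Nat). Nat) r (\(τ : Nat). \(χ : Nat). succ χ) i) 5 1)). β) Nat). \(m : Nat). succ m) 0)
  ~> 1
type:
  Nat


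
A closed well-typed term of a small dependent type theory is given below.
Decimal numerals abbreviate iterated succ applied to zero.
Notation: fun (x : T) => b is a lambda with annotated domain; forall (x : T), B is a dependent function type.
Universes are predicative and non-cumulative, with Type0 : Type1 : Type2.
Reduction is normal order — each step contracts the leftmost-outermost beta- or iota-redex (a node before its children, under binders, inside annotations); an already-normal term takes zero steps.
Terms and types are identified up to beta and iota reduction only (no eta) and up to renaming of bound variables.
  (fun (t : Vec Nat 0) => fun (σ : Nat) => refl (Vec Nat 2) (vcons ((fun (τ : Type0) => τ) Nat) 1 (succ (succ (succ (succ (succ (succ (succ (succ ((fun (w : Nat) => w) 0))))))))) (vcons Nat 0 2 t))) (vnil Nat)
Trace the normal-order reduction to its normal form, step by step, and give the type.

normal-order reduction:
  (fun (t : Vec Nat 0) => fun (σ : Nat) => refl (Vec Nat 2) (vcons ((fun (τ : Type0) => τ) Nat) 1 (succ (succ (succ (succ (succ (succ (succ (succ ((fun (w : Nat) => w) 0))))))))) (vcons Nat 0 2 t))) (vnil Nat)
  ~> fun (t : Nat) => refl (Vec Nat 2) (vcons ((fun (σ : Type0) => σ) Nat) 1 (succ (succ (succ (succ (succ (succ (succ (succ ((fun (τ : Nat) => τ) 0))))))))) (vcons Nat 0 2 (vnil Nat)))
  ~> fun (t : Nat) => refl (Vec Nat 2) (vcons Nat 1 (succ (succ (succ (succ (succ (succ (succ (succ ((fun (σ : Nat) => σ) 0))))))))) (vcons Nat 0 2 (vnil Nat)))
  ~> fun (t : Nat) => refl (Vec Nat 2) (vcons Nat 1 8 (vcons Nat 0 2 (vnil Nat)))
the term's type:
  forall (t : Nat), Eq (Vec Nat 2) (vcons Nat 1 8 (vcons Nat 0 2 (vnil Nat))) (vcons Nat 1 8 (vcons Nat 0 2 (vnil Nat)))


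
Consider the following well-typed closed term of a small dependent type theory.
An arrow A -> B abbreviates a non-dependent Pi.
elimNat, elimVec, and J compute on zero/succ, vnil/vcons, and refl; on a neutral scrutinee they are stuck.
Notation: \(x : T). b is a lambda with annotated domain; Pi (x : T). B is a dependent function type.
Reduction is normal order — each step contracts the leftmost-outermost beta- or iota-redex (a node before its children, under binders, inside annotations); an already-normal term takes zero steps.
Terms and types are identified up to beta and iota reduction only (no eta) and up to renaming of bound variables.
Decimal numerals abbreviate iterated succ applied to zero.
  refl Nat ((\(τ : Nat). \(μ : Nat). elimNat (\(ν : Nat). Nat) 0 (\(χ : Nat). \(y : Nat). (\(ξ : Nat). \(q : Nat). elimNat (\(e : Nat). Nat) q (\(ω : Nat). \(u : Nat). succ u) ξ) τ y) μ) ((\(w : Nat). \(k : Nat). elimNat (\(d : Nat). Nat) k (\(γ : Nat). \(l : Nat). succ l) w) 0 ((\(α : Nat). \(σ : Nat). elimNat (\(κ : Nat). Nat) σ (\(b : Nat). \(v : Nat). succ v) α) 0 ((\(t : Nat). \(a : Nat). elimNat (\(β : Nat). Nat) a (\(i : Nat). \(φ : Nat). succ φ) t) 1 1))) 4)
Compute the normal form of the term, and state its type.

resulting normal form:
  refl Nat 8
the term's type:
  Eq Nat 8 8
observation: 99 normal-order steps separate the term from its normal form.


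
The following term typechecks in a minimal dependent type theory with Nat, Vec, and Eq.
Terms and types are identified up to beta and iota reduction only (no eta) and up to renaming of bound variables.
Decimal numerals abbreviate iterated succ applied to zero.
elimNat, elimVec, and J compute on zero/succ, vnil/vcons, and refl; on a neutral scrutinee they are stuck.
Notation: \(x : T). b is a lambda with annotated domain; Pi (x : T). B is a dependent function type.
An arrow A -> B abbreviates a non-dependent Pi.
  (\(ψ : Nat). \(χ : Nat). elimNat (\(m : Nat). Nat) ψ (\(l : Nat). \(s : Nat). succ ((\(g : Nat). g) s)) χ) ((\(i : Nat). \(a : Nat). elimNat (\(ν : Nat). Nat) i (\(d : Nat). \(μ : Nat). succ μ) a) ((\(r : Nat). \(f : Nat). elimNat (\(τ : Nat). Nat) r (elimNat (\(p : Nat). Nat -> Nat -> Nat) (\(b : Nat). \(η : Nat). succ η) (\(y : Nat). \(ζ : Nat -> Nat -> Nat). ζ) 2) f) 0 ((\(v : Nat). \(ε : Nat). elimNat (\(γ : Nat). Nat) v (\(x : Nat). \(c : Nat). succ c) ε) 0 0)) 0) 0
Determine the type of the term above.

inferred type:
  Nat


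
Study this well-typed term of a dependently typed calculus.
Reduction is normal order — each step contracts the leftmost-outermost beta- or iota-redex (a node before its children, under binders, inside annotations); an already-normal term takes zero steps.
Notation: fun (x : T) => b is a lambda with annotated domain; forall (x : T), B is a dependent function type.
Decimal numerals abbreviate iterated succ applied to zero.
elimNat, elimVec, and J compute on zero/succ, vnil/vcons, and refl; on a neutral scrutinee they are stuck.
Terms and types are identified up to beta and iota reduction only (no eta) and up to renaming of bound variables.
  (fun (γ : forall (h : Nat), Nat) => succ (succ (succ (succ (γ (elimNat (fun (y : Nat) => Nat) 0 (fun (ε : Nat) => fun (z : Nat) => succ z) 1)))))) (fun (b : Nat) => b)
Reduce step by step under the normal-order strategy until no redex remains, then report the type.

normal-order reduction:
  (fun (γ : forall (h : Nat), Nat) => succ (succ (succ (succ (γ (elimNat (fun (y : Nat) => Nat) 0 (fun (ε : Nat) => fun (z : Nat) => succ z) 1)))))) (fun (b : Nat) => b)
  ~> succ (succ (succ (succ ((fun (γ : Nat) => γ) (elimNat (fun (h : Nat) => Nat) 0 (fun (y : Nat) => fun (ε : Nat) => succ ε) 1)))))
  ~> succ (succ (succ (succ (elimNat (fun (γ : Nat) => Nat) 0 (fun (h : Nat) => fun (y : Nat) => succ y) 1))))
  ~> succ (succ (succ (succ ((fun (γ : Nat) => fun (h : Nat) => succ h) 0 (elimNat (fun (y : Nat) => Nat) 0 (fun (ε : Nat) => fun (z : Nat) => succ z) 0)))))
  ~> succ (succ (succ (succ ((fun (γ : Nat) => succ γ) (elimNat (fun (h : Nat) => Nat) 0 (fun (y : Nat) => fun (ε : Nat) => succ ε) 0)))))
  ~> succ (succ (succ (succ (succ (elimNat (fun (γ : Nat) => Nat) 0 (fun (h : Nat) => fun (y : Nat) => succ y) 0)))))
  ~> 5
inferred type:
  Nat


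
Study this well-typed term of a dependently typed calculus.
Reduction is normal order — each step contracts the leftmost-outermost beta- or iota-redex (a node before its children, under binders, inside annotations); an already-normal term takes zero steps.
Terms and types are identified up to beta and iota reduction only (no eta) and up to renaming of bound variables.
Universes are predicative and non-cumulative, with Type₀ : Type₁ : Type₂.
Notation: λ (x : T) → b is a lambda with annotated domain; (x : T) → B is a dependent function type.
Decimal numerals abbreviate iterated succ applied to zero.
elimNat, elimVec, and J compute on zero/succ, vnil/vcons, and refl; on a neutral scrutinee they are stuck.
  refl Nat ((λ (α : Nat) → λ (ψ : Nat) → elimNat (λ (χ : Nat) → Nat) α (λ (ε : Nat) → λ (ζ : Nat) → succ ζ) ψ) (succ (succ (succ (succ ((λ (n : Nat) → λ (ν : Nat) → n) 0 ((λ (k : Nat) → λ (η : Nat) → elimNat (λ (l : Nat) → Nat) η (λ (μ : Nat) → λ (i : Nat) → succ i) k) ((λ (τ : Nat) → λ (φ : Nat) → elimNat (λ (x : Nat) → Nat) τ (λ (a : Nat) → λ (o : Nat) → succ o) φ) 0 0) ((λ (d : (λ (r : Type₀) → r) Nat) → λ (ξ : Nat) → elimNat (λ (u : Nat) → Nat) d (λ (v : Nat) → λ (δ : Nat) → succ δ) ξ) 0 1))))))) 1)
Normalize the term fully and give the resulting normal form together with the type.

resulting normal form:
  refl Nat 5
inferred type:
  Eq Nat 5 5
observation: the leftmost-outermost redex is a beta-redex, and normalization takes 8 steps.
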